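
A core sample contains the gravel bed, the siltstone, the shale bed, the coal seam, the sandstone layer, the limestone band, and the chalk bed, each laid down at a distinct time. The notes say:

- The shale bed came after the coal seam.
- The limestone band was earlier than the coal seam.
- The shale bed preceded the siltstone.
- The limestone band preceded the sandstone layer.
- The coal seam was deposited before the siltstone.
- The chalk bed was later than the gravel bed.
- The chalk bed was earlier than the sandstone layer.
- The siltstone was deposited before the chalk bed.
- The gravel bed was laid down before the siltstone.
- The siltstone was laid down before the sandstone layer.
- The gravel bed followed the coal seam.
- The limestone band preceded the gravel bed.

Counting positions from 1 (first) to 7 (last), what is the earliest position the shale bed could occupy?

The coal seam and the limestone band must both come before the shale bed — 2 forced predecessors.
Nothing else is forced ahead of the shale bed, so its earliest slot is position 2 + 1 = 3.

3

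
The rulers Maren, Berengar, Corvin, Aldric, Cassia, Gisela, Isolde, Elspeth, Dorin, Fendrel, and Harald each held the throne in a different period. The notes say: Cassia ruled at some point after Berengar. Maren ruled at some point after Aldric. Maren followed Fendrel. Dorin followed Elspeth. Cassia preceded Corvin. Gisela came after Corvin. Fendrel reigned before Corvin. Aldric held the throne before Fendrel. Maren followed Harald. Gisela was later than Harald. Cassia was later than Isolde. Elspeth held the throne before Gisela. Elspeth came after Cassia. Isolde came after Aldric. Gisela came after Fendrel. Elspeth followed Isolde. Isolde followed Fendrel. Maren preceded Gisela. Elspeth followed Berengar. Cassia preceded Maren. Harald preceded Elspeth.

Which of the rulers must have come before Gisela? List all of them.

Aldric, Berengar, Cassia, Corvin, Elspeth, Fendrel, Harald, Isolde, Maren

Directly stated before Gisela: Corvin, Elspeth, Fendrel, Harald, and Maren.
Aldric reaches Gisela via Aldric → Maren → Gisela.
Berengar reaches Gisela via Berengar → Elspeth → Gisela.
Cassia reaches Gisela via Cassia → Corvin → Gisela.
Likewise Isolde reaches Gisela by chaining the stated constraints.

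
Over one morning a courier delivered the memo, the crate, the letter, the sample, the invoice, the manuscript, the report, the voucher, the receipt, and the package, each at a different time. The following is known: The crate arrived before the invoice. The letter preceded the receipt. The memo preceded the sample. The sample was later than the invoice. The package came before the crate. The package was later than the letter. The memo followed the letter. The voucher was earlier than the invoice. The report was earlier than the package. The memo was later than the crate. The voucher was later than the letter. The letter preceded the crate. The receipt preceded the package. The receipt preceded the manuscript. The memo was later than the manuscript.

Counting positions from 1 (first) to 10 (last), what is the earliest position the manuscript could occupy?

3

The letter and the receipt must both come before the manuscript — 2 forced predecessors.
Nothing else is forced ahead of the manuscript, so its earliest slot is position 2 + 1 = 3.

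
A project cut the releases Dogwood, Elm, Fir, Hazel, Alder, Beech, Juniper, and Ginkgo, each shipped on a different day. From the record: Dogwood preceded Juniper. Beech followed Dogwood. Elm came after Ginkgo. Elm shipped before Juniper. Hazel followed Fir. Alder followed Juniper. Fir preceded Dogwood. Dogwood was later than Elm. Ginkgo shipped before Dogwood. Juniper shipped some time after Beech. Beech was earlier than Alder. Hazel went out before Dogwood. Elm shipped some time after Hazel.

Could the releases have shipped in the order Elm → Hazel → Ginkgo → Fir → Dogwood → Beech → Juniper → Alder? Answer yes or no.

The constraints require Hazel before Elm, but in the proposed sequence Elm appears ahead of Hazel. That one violation is enough.

no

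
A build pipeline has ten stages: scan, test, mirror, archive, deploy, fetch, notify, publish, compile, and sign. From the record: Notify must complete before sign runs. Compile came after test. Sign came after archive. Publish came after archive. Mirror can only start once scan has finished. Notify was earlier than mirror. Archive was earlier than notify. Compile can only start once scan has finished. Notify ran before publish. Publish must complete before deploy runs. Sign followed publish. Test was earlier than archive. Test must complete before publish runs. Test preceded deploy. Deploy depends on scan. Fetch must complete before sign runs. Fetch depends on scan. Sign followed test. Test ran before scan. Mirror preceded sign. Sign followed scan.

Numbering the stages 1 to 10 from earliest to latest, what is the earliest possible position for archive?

2

Test must come before archive — 1 forced predecessor.
Nothing else is forced ahead of archive, so its earliest slot is position 1 + 1 = 2.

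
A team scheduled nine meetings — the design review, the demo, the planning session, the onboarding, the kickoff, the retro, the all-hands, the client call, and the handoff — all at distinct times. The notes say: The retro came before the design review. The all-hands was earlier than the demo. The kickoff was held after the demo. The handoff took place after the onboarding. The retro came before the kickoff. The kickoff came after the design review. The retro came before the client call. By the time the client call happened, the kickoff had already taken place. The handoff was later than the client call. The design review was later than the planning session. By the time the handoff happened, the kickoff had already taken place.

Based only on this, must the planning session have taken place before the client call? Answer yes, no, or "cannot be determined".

yes

Chain the constraints: the planning session → the design review → the kickoff → the client call. Each link is directly stated, so the planning session comes before the client call.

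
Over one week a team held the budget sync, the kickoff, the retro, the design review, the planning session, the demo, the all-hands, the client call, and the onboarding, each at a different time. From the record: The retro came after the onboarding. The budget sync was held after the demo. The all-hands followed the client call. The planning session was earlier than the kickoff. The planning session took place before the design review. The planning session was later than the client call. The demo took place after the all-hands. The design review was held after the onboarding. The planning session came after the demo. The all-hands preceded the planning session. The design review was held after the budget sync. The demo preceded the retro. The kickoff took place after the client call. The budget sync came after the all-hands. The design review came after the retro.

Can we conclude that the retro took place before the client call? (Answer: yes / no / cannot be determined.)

Tracing the constraints gives the client call → the all-hands → the demo → the retro, so the client call must come before the retro.
That means the retro cannot be before the client call.

no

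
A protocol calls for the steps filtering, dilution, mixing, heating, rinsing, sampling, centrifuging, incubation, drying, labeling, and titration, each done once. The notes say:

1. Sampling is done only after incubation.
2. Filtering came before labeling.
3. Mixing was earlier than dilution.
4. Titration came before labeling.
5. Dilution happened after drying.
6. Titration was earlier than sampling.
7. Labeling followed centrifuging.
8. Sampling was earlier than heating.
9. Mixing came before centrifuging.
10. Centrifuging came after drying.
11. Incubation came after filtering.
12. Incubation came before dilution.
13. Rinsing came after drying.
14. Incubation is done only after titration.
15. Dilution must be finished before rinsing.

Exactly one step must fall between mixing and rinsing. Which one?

dilution

Tracing the constraints gives mixing → dilution → rinsing, so dilution sits after mixing and before rinsing.
No other step is forced both after mixing and before rinsing.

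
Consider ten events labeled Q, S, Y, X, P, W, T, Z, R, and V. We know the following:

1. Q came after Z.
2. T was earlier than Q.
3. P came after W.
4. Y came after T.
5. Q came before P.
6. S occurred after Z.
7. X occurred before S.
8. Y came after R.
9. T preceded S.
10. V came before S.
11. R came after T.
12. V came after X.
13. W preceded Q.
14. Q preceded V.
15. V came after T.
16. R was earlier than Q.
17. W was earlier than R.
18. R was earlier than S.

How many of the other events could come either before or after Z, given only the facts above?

5

Forced after Z: P, Q, S, and V.
That leaves R, T, W, X, and Y with no forced order relative to Z — 5.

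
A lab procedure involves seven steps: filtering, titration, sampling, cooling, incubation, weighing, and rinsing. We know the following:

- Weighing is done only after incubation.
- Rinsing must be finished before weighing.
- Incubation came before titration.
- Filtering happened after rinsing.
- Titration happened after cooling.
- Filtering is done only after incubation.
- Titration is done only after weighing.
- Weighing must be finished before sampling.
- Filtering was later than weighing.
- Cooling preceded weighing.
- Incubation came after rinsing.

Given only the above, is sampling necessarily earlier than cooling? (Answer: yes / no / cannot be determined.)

no

Tracing the constraints gives cooling → weighing → sampling, so cooling must come before sampling.
That means sampling cannot be before cooling.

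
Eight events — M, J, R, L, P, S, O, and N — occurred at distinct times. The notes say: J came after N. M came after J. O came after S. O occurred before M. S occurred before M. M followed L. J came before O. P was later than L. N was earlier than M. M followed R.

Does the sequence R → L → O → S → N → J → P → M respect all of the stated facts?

no

The constraints require J before O, but in the proposed sequence O appears ahead of J. That one violation is enough.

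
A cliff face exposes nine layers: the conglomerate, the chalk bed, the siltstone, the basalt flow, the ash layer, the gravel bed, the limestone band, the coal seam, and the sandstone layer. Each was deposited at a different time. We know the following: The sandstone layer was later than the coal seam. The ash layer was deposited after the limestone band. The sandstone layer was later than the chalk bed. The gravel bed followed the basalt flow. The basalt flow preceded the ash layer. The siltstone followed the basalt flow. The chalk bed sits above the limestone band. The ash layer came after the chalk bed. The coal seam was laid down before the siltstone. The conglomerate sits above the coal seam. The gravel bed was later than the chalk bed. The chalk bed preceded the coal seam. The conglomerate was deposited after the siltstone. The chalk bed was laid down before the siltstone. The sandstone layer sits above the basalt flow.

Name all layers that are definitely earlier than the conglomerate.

the basalt flow, the chalk bed, the coal seam, the limestone band, the siltstone

Directly stated before the conglomerate: the coal seam and the siltstone.
The basalt flow reaches the conglomerate via the basalt flow → the siltstone → the conglomerate.
The chalk bed reaches the conglomerate via the chalk bed → the siltstone → the conglomerate.
The limestone band reaches the conglomerate via the limestone band → the chalk bed → the siltstone → the conglomerate.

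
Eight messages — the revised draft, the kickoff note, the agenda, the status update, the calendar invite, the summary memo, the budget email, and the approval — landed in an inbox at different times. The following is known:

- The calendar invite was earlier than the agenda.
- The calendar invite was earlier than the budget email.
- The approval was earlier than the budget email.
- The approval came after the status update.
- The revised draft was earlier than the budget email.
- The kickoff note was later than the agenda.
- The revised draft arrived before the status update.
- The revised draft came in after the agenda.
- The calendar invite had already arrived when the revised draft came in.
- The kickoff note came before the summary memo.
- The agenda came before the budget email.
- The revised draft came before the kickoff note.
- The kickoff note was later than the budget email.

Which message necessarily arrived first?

the calendar invite

The calendar invite has a chain of constraints placing it before every other message, so the calendar invite must be first.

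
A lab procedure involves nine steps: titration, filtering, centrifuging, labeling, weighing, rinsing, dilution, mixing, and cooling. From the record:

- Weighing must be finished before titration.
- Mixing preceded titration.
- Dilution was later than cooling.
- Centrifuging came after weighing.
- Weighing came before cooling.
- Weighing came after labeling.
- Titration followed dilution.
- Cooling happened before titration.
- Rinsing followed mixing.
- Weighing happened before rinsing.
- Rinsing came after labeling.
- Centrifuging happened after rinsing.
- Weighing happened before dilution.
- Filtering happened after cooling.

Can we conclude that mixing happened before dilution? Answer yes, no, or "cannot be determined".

cannot be determined

No chain of stated constraints runs from mixing to dilution, and none runs from dilution to mixing either.
So the relative order of mixing and dilution is not fixed by the given facts.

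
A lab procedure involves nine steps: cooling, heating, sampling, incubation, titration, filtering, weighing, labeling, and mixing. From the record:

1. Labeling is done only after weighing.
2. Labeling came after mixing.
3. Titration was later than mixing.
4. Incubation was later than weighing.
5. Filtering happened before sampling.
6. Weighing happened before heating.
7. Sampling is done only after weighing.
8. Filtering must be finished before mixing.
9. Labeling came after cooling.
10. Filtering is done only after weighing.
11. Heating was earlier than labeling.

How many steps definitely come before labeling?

5

Directly stated before labeling: cooling, heating, mixing, and weighing.
Filtering reaches labeling via filtering → mixing → labeling.
No chain forces titration (or any of the others) ahead of labeling.
That's cooling, filtering, heating, mixing, and weighing — 5 in all.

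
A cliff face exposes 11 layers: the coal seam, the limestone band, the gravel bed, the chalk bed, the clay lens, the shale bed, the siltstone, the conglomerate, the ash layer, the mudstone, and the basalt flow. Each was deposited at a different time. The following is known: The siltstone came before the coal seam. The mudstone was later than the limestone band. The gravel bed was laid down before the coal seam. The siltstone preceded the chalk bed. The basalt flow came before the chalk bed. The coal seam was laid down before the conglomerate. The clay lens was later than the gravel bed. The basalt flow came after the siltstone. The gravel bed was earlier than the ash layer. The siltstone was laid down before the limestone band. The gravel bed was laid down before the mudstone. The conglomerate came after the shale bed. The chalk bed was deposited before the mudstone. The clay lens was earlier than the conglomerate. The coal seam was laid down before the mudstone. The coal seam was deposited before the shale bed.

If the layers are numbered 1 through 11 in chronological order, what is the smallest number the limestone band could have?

2

The siltstone must come before the limestone band — 1 forced predecessor.
Nothing else is forced ahead of the limestone band, so its earliest slot is position 1 + 1 = 2.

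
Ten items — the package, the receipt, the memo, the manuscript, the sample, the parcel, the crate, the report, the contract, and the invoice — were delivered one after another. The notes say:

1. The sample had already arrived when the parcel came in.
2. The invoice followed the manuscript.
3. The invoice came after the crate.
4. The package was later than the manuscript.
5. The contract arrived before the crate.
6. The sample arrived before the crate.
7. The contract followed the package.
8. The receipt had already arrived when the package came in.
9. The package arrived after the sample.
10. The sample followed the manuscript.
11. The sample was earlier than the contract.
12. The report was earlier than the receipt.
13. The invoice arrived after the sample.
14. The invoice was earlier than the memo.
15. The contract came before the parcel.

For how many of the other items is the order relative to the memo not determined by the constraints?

1

Forced before the memo: the contract, the crate, the invoice, the manuscript, the package, the receipt, the report, and the sample.
That leaves the parcel with no forced order relative to the memo — 1.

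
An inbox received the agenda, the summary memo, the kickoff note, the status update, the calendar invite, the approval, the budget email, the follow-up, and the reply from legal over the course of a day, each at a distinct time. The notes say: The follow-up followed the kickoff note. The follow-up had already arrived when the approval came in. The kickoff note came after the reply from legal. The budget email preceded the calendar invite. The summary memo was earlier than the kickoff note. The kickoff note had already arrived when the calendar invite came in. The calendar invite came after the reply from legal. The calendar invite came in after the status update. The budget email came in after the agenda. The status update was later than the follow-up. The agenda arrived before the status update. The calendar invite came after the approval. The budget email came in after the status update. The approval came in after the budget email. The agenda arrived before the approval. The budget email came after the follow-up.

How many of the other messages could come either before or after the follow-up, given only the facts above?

Forced before the follow-up: the kickoff note, the reply from legal, and the summary memo; forced after the follow-up: the approval, the budget email, the calendar invite, and the status update.
That leaves the agenda with no forced order relative to the follow-up — 1.

1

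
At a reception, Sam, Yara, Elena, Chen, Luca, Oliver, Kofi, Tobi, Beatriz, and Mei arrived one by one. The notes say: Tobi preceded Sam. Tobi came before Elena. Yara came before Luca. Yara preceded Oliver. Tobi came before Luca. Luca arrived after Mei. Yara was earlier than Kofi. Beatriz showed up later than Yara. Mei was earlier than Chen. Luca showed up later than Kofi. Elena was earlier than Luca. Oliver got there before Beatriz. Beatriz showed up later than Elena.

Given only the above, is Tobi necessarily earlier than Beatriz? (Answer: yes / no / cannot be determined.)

Chain the constraints: Tobi → Elena → Beatriz. Each link is directly stated, so Tobi comes before Beatriz.

yes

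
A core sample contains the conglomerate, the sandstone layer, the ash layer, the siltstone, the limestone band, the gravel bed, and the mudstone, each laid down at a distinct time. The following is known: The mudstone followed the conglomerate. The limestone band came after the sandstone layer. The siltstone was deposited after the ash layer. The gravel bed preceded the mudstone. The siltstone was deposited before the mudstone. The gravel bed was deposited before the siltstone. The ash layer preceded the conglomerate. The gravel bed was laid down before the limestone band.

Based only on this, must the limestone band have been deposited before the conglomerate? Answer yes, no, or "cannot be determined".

No chain of stated constraints runs from the limestone band to the conglomerate, and none runs from the conglomerate to the limestone band either.
So the relative order of the limestone band and the conglomerate is not fixed by the given facts.

cannot be determined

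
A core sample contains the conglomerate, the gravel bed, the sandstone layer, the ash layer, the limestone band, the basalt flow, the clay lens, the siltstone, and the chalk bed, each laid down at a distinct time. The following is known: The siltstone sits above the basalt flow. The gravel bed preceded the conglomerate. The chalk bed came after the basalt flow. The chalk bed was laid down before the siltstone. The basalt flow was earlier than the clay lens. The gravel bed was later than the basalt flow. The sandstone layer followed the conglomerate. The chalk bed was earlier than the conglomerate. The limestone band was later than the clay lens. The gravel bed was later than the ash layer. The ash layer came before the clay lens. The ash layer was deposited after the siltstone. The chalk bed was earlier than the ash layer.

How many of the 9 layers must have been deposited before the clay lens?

Directly stated before the clay lens: the ash layer and the basalt flow.
The chalk bed reaches the clay lens via the chalk bed → the ash layer → the clay lens.
The siltstone reaches the clay lens via the siltstone → the ash layer → the clay lens.
No chain forces the sandstone layer (or any of the others) ahead of the clay lens.
That's the ash layer, the basalt flow, the chalk bed, and the siltstone — 4 in all.

4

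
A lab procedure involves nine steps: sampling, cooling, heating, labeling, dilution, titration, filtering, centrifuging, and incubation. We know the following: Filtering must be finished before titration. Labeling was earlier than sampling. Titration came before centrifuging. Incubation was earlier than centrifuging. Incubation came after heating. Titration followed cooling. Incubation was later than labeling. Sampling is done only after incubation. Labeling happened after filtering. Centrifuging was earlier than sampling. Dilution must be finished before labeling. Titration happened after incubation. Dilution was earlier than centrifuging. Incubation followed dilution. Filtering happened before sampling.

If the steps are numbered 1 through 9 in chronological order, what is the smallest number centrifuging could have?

Cooling, dilution, filtering, heating, incubation, labeling, and titration must all come before centrifuging — 7 forced predecessors.
Nothing else is forced ahead of centrifuging, so its earliest slot is position 7 + 1 = 8.

8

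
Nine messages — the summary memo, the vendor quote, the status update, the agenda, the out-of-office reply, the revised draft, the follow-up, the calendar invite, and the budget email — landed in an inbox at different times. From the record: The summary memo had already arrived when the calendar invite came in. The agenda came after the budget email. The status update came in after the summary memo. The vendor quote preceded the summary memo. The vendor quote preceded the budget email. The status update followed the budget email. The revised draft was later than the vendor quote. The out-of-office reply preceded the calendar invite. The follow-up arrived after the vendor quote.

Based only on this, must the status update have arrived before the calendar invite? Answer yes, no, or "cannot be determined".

cannot be determined

No chain of stated constraints runs from the status update to the calendar invite, and none runs from the calendar invite to the status update either.
So the relative order of the status update and the calendar invite is not fixed by the given facts.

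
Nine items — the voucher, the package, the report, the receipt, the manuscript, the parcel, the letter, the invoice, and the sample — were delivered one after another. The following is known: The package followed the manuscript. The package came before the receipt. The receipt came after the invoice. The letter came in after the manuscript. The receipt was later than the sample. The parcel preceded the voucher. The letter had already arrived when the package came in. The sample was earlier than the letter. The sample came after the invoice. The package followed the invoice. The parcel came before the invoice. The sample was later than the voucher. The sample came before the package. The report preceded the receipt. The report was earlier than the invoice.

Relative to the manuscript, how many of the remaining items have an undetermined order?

Forced after the manuscript: the letter, the package, and the receipt.
That leaves the invoice, the parcel, the report, the sample, and the voucher with no forced order relative to the manuscript — 5.

5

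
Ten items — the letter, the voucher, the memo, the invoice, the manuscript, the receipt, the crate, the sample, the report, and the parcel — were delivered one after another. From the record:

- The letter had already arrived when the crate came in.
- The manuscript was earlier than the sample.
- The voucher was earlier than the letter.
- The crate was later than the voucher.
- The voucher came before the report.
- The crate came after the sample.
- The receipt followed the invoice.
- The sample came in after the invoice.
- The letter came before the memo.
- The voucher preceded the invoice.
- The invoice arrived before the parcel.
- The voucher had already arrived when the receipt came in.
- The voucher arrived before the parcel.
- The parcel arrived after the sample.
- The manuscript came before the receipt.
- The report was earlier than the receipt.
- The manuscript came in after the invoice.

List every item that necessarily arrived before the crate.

the invoice, the letter, the manuscript, the sample, the voucher

Directly stated before the crate: the letter, the sample, and the voucher.
The invoice reaches the crate via the invoice → the sample → the crate.
The manuscript reaches the crate via the manuscript → the sample → the crate.
No chain forces the report (or any of the others) ahead of the crate.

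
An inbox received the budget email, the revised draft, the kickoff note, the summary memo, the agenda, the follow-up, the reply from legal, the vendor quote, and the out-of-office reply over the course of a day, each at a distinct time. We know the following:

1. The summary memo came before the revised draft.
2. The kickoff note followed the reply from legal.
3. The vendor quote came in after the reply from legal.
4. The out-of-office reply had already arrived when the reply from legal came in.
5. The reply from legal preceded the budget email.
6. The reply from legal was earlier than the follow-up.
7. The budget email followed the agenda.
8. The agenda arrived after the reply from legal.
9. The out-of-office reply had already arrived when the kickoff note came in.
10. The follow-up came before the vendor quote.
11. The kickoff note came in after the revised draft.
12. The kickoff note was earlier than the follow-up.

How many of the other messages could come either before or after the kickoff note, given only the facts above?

2

Forced before the kickoff note: the out-of-office reply, the reply from legal, the revised draft, and the summary memo; forced after the kickoff note: the follow-up and the vendor quote.
That leaves the agenda and the budget email with no forced order relative to the kickoff note — 2.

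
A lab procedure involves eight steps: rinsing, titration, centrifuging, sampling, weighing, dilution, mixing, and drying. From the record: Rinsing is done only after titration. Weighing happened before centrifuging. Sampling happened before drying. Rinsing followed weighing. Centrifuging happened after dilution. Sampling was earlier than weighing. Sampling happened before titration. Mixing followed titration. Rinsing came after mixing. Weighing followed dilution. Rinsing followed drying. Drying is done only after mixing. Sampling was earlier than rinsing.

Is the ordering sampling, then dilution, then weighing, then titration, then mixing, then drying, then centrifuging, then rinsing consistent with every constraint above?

Check each stated constraint against the proposed order — e.g. sampling is ahead of drying; sampling is ahead of rinsing. Every pair is in the required order; nothing is violated.

yes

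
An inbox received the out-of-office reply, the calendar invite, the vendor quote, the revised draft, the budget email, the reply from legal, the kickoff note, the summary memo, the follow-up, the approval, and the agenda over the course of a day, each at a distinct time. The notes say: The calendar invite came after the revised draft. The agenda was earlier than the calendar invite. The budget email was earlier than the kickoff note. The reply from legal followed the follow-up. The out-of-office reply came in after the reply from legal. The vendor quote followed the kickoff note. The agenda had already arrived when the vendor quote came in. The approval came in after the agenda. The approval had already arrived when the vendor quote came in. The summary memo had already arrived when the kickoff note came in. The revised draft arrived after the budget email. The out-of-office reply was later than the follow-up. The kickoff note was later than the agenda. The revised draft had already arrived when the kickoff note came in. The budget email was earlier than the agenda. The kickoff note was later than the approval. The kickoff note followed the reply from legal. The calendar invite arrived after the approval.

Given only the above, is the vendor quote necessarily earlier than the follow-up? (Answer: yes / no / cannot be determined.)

no

Tracing the constraints gives the follow-up → the reply from legal → the kickoff note → the vendor quote, so the follow-up must come before the vendor quote.
That means the vendor quote cannot be before the follow-up.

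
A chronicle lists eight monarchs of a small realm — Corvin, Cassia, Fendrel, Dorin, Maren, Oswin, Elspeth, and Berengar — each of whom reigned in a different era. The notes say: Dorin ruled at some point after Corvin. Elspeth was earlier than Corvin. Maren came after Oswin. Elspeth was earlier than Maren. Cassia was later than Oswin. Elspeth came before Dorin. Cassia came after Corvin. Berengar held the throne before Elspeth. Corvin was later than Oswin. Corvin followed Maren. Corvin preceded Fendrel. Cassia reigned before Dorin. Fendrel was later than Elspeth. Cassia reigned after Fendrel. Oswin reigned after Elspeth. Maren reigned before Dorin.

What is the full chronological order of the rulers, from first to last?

The constraints fix every adjacent pair, so only one ordering works:
Berengar → Elspeth → Oswin → Maren → Corvin → Fendrel → Cassia → Dorin.

Berengar, Elspeth, Oswin, Maren, Corvin, Fendrel, Cassia, Dorin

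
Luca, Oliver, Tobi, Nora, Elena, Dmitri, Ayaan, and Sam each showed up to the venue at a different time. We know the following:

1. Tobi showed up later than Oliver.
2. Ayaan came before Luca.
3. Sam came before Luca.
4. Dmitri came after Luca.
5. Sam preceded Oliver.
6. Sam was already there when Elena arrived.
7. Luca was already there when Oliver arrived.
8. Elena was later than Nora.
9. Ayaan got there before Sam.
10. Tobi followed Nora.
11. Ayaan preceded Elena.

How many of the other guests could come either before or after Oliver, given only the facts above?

Forced before Oliver: Ayaan, Luca, and Sam; forced after Oliver: Tobi.
That leaves Dmitri, Elena, and Nora with no forced order relative to Oliver — 3.

3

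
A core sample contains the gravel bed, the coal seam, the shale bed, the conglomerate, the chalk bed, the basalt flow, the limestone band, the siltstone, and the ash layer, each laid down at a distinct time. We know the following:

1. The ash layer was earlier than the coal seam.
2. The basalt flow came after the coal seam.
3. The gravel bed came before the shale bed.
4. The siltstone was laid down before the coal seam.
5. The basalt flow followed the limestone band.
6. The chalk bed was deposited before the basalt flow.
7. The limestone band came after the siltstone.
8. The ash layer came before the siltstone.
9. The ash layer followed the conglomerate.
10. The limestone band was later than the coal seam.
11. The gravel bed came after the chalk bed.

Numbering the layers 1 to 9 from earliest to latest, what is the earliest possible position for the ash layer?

The conglomerate must come before the ash layer — 1 forced predecessor.
Nothing else is forced ahead of the ash layer, so its earliest slot is position 1 + 1 = 2.

2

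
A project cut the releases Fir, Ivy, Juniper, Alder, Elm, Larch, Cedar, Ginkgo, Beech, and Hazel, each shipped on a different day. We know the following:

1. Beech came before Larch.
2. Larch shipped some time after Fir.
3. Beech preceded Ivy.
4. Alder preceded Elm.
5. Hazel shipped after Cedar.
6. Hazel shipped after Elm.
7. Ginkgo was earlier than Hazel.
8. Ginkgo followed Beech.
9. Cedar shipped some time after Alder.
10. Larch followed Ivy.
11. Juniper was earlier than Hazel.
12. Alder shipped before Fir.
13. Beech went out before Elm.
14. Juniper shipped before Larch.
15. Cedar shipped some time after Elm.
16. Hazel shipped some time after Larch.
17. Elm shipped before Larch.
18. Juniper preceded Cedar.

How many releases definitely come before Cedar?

4

Directly stated before Cedar: Alder, Elm, and Juniper.
Beech reaches Cedar via Beech → Elm → Cedar.
No chain forces Ivy (or any of the others) ahead of Cedar.
That's Alder, Beech, Elm, and Juniper — 4 in all.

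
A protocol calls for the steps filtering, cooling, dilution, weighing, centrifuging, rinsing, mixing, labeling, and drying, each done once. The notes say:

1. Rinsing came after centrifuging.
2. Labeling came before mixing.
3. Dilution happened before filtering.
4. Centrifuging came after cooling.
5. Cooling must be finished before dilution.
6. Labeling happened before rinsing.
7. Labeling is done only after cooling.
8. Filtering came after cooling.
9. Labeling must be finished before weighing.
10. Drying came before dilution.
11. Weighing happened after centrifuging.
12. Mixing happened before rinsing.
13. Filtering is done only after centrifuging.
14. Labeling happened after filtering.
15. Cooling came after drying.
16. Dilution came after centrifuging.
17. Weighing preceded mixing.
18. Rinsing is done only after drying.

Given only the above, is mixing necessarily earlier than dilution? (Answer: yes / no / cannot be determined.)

no

Tracing the constraints gives dilution → filtering → labeling → mixing, so dilution must come before mixing.
That means mixing cannot be before dilution.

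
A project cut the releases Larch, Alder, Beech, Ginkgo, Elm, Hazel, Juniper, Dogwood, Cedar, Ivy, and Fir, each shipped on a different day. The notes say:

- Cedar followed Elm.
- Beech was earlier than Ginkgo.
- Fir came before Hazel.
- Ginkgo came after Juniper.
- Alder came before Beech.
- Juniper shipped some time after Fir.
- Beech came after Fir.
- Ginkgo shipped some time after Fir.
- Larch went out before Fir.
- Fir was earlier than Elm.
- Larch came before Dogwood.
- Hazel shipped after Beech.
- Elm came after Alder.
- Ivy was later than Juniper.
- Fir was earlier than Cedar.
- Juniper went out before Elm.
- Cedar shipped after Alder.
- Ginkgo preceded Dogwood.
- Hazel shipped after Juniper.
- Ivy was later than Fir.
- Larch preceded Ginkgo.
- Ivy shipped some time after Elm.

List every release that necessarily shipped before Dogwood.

Alder, Beech, Fir, Ginkgo, Juniper, Larch

Directly stated before Dogwood: Ginkgo and Larch.
Alder reaches Dogwood via Alder → Beech → Ginkgo → Dogwood.
Beech reaches Dogwood via Beech → Ginkgo → Dogwood.
Fir reaches Dogwood via Fir → Ginkgo → Dogwood.
Likewise Juniper reaches Dogwood by chaining the stated constraints.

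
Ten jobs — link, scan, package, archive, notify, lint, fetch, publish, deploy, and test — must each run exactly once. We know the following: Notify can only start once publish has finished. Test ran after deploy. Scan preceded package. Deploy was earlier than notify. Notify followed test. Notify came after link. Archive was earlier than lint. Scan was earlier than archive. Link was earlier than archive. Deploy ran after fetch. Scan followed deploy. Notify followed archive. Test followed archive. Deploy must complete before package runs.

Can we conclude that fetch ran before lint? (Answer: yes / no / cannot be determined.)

yes

Chain the constraints: fetch → deploy → scan → archive → lint. Each link is directly stated, so fetch comes before lint.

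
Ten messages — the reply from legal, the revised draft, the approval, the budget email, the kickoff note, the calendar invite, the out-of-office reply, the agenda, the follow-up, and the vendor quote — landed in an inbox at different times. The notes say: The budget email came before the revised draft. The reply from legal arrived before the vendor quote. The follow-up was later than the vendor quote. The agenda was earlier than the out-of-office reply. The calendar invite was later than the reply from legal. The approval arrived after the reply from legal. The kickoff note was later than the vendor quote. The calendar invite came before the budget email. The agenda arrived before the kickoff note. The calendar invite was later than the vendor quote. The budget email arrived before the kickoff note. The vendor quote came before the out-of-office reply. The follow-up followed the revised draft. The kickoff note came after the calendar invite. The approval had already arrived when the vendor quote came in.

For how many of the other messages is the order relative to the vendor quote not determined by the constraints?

Forced before the vendor quote: the approval and the reply from legal; forced after the vendor quote: the budget email, the calendar invite, the follow-up, the kickoff note, the out-of-office reply, and the revised draft.
That leaves the agenda with no forced order relative to the vendor quote — 1.

1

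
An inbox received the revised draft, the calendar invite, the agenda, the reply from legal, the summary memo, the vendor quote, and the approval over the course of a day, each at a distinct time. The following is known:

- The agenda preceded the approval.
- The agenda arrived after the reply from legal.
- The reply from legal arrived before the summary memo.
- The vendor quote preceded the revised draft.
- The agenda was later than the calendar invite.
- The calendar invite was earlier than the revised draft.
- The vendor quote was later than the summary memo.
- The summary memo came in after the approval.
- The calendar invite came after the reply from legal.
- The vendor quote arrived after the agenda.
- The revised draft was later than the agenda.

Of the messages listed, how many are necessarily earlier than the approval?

3

Directly stated before the approval: the agenda.
The calendar invite reaches the approval via the calendar invite → the agenda → the approval.
The reply from legal reaches the approval via the reply from legal → the agenda → the approval.
That's the agenda, the calendar invite, and the reply from legal — 3 in all.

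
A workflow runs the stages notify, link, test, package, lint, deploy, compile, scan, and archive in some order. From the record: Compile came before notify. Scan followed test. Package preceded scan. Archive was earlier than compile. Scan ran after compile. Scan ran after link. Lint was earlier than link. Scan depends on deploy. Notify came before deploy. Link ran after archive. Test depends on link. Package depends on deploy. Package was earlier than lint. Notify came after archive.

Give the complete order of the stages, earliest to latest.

archive, compile, notify, deploy, package, lint, link, test, scan

The constraints fix every adjacent pair, so only one ordering works:
archive → compile → notify → deploy → package → lint → link → test → scan.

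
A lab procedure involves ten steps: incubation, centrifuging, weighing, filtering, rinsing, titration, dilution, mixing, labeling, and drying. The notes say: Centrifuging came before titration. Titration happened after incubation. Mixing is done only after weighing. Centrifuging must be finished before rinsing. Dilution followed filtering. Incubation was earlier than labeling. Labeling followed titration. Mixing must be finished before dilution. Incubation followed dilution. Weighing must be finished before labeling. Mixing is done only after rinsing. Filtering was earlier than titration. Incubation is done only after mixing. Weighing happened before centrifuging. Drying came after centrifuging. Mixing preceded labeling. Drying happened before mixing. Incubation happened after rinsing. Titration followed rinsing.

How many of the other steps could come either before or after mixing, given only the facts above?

1

Forced before mixing: centrifuging, drying, rinsing, and weighing; forced after mixing: dilution, incubation, labeling, and titration.
That leaves filtering with no forced order relative to mixing — 1.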